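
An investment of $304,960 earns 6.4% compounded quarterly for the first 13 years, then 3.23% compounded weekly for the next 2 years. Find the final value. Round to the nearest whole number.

After 13 years at 6.4%: 304,960 × 2.28282601596 ≈ 696,170.6218.
Then 2 years at 3.23%: 696,170.6218 × 1.06671085307 ≈ 742,612.7579.

$742,613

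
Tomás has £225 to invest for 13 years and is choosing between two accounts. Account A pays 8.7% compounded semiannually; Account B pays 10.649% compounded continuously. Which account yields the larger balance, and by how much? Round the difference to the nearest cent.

Account B, by £217.52

A: (1 + 0.0435)^26 ≈ 3.0255462, so 225 × 3.0255462 ≈ 680.7479.
B: e^(0.10649·13) = e^1.38437 ≈ 3.99230996, so 225 × 3.99230996 ≈ 898.2697.
Difference ≈ 217.5218 in favor of B.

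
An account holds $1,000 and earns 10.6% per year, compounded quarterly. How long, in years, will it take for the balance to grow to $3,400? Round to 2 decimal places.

11.70 years

We need (1 + 0.0265)^(4t) = 3.4, so 4t = ln 3.4 / ln 1.0265 ≈ 46.7894.
t ≈ 46.7894/4 = 11.6974 years.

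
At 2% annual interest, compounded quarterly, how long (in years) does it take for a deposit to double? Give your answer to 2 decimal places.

(1 + 0.005)^(4t) = 2.
4t = ln 2 / ln(1 + 0.005) ≈ 0.69315/0.00498754 ≈ 138.9757.
t ≈ 34.7439.

34.74 years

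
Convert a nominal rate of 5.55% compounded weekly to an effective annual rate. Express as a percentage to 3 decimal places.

5.704%

One year is 52 periods at 0.00106731 each: (1 + 0.00106731)^52 ≈ 1.057038.
EAR = 1.057038 − 1 ≈ 5.70377%.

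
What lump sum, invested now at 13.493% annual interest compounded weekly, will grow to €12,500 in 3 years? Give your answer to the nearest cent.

Growth factor = (1 + 0.13493/52)^156 ≈ 1.4982020122.
P = 12,500/1.4982020122 ≈ 8,343.3341.

€8,343.33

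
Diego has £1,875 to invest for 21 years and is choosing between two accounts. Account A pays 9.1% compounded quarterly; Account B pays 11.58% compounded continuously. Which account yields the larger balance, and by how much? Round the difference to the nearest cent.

Account A growth factor: (1 + 0.02275)^84 ≈ 6.616632386; balance ≈ 12,406.1857.
Account B growth factor: e^(0.1158·21) = e^2.4318 ≈ 11.37934648; balance ≈ 21,336.2747.
Account B is larger by 8,930.0889.

Account B, by £8,930.09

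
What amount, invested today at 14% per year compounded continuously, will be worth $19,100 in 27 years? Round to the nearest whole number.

$436

P = A·e^(−rt) = 19,100·e^(−3.78).
e^(−3.78) ≈ 0.022822691425, so P ≈ 435.9134.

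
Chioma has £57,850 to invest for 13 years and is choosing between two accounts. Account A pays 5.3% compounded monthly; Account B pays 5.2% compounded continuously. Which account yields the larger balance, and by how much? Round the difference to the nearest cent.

Account A, by £1,313.51

Account A growth factor: (1 + 0.053/12)^156 ≈ 1.98870350948; balance ≈ 115,046.4980.
Account B growth factor: e^(0.052·13) = e^0.676 ≈ 1.96599799129; balance ≈ 113,732.9838.
Account A is larger by 1,313.5142.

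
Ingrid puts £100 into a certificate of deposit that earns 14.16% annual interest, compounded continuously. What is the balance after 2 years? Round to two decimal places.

A = P·e^(rt) = 100·e^(0.1416·2) = 100·e^0.2832.
e^0.2832 ≈ 1.32737061, so A ≈ 132.7371.

£132.74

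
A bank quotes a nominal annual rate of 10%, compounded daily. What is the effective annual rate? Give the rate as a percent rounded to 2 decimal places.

One year is 365 periods at 0.000273973 each: (1 + 0.000273973)^365 ≈ 1.105156.
EAR = 1.105156 − 1 ≈ 10.51558%.

10.52%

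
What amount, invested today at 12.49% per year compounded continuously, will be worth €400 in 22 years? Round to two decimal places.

€25.63

P = A·e^(−rt) = 400·e^(−2.7478).
e^(−2.7478) ≈ 0.0640686573, so P ≈ 25.6275.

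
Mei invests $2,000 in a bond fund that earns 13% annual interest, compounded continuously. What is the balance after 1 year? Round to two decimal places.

$2,277.66

A = P·e^(rt) = 2,000·e^(0.13·1) = 2,000·e^0.13.
e^0.13 ≈ 1.138828383, so A ≈ 2,277.6568.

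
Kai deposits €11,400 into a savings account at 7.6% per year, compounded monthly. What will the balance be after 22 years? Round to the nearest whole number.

Growth factor = (1 + 0.076/12)^264 ≈ 5.2948125809.
A ≈ 11,400 × 5.2948125809 ≈ 60,360.8634.

€60,361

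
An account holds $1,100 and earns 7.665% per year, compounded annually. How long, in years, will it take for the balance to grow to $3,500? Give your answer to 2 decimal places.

We need (1 + 0.07665)^t = 3.1818, so t = ln 3.1818 / ln 1.07665 ≈ 15.6721.

15.67 years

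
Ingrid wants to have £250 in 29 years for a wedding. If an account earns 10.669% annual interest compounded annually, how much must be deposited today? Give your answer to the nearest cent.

Growth factor = (1 + 0.10669)^29 ≈ 18.9127022.
P = 250/18.9127022 ≈ 13.2186.

£13.22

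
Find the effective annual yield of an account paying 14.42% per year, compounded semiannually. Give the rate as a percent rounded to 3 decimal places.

EAR = (1 + 14.42%/2)^2 − 1 = (1 + 0.0721)^2 − 1.
(1 + 0.0721)^2 ≈ 1.149398, so EAR ≈ 14.93984%.

14.940%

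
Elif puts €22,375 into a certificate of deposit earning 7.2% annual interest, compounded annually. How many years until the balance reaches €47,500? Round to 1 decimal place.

We need (1 + 0.072)^t = 2.1229, so t = ln 2.1229 / ln 1.072 ≈ 10.8274.

10.8 years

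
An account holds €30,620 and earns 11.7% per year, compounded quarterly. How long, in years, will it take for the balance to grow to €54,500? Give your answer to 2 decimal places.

5.00 years

We need (1 + 0.02925)^(4t) = 1.7799, so 4t = ln 1.7799 / ln 1.02925 ≈ 19.9979.
t ≈ 19.9979/4 = 4.9995 years.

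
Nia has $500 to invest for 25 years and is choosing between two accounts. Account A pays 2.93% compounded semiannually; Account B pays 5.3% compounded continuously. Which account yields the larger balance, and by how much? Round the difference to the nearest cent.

A: (1 + 0.01465)^50 ≈ 2.069250102, so 500 × 2.069250102 ≈ 1,034.6251.
B: e^(0.053·25) = e^1.325 ≈ 3.762185355, so 500 × 3.762185355 ≈ 1,881.0927.
Difference ≈ 846.4676 in favor of B.

Account B, by $846.47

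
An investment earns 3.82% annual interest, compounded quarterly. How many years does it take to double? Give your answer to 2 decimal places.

(1 + 0.00955)^(4t) = 2.
4t = ln 2 / ln(1 + 0.00955) ≈ 0.69315/0.00950469 ≈ 72.9269.
t ≈ 18.2317.

18.23 years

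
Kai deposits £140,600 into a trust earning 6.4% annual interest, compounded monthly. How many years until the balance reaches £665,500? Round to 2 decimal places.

24.36 years

We need (1 + 0.00533333)^(12t) = 4.7333, so 12t = ln 4.7333 / ln 1.005333 ≈ 292.2678.
t ≈ 292.2678/12 = 24.3557 years.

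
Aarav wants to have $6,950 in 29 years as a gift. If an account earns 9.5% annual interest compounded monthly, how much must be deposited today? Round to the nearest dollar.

$447

Growth factor = (1 + 0.095/12)^348 ≈ 15.55142085.
P = 6,950/15.55142085 ≈ 446.9045.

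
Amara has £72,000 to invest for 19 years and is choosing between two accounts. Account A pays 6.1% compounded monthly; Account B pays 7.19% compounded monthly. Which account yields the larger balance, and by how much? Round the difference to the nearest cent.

Account B, by £52,321.18

Account A growth factor: (1 + 0.061/12)^228 ≈ 3.17740286311; balance ≈ 228,773.0061.
Account B growth factor: (1 + 0.0719/12)^228 ≈ 3.90408588159; balance ≈ 281,094.1835.
Account B is larger by 52,321.1773.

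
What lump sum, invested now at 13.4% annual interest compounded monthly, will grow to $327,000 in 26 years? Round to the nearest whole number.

$10,229

Periodic rate = 13.4%/12 = 0.0111667; 312 periods.
P = 327,000/(1 + 0.134/12)^312 ≈ 327,000/31.9665894096 ≈ 10,229.4304.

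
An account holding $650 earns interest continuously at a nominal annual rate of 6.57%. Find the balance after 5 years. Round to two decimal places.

A = P·e^(rt) = 650·e^(0.0657·5) = 650·e^0.3285.
e^0.3285 ≈ 1.38888324, so A ≈ 902.7741.

$902.77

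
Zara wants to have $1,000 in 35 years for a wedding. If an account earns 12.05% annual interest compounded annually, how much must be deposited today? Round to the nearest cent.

Annual rate = 12.05% = 0.1205; 35 periods.
P = 1,000/(1 + 0.1205)^35 ≈ 1,000/53.6309056 ≈ 18.6460.

$18.65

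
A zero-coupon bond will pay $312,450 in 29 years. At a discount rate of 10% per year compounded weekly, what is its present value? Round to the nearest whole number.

Periodic rate = 10%/52 = 0.00192308; 1508 periods.
P = 312,450/(1 + 0.1/52)^1508 ≈ 312,450/18.1236027527 ≈ 17,239.9497.

$17,240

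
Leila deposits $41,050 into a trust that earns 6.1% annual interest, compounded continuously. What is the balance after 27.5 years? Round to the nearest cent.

A = P·e^(rt) = 41,050·e^(0.061·27.5) = 41,050·e^1.6775.
e^1.6775 ≈ 5.35215883459, so A ≈ 219,706.1202.

$219,706.12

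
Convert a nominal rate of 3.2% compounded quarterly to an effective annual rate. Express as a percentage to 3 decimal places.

One year is 4 periods at 0.008 each: (1 + 0.008)^4 ≈ 1.032386.
EAR = 1.032386 − 1 ≈ 3.23861%.

3.239%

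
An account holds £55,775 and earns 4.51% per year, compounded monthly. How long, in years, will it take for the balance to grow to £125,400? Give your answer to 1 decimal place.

(1 + 0.00375833)^(12t) = 125,400/55,775 = 2.2483.
12t·ln(1 + 0.00375833) = ln(2.2483); 12t = 0.81018/0.00375129 ≈ 215.9746.
t ≈ 17.9979 years.

18.0 years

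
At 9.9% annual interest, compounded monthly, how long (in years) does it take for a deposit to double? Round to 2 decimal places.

(1 + 0.00825)^(12t) = 2.
12t = ln 2 / ln(1 + 0.00825) ≈ 0.69315/0.00821615 ≈ 84.3639.
t ≈ 7.0303.

7.03 years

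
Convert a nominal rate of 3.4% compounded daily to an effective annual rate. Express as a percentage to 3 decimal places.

3.458%

EAR = (1 + 3.4%/365)^365 − 1 = (1 + 0.0000931507)^365 − 1.
(1 + 0.0000931507)^365 ≈ 1.034583, so EAR ≈ 3.45830%.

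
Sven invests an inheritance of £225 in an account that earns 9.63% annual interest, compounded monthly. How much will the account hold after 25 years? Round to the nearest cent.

Growth factor = (1 + 0.008025)^300 ≈ 10.99995606.
A ≈ 225 × 10.99995606 ≈ 2,474.9901.

£2,474.99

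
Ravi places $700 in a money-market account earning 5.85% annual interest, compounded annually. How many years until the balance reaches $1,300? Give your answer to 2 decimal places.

10.89 years

We need (1 + 0.0585)^t = 1.8571, so t = ln 1.8571 / ln 1.0585 ≈ 10.8885.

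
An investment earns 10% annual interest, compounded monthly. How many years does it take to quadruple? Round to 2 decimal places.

(1 + 0.00833333)^(12t) = 4.
12t = ln 4 / ln(1 + 0.00833333) ≈ 1.3863/0.0082988 ≈ 167.0475.
t ≈ 13.9206.

13.92 years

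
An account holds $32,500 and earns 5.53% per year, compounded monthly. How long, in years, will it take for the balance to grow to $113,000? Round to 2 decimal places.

22.59 years

(1 + 0.00460833)^(12t) = 113,000/32,500 = 3.4769.
12t·ln(1 + 0.00460833) = ln(3.4769); 12t = 1.2461/0.00459775 ≈ 271.0344.
t ≈ 22.5862 years.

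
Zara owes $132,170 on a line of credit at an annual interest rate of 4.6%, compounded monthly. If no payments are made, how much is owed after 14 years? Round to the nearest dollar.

$251,353

Periodic rate = 4.6%/12 = 0.00383333; periods = 12·14 = 168.
A = 132,170·(1 + 0.046/12)^168 ≈ 132,170·1.90173915461 ≈ 251,352.8641.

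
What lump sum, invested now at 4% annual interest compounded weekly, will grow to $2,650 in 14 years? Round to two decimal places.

Periodic rate = 4%/52 = 0.000769231; 728 periods.
P = 2,650/(1 + 0.04/52)^728 ≈ 2,650/1.750295666 ≈ 1,514.0299.

$1,514.03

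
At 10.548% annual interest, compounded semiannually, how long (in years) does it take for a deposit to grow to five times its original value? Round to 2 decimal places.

15.66 years

(1 + 0.05274)^(2t) = 5.
2t = ln 5 / ln(1 + 0.05274) ≈ 1.6094/0.0513963 ≈ 31.3143.
t ≈ 15.6571.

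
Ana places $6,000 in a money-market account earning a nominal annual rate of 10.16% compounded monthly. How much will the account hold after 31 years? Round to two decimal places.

Periodic rate = 10.16%/12 = 0.00846667; periods = 12·31 = 372.
A = 6,000·(1 + 0.1016/12)^372 ≈ 6,000·23.0194952798 ≈ 138,116.9717.

$138,116.97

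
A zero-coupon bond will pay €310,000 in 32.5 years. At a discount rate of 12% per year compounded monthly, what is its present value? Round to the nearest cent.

€6,397.73

Periodic rate = 12%/12 = 0.01; 390 periods.
P = 310,000/(1 + 0.01)^390 ≈ 310,000/48.4546850701 ≈ 6,397.7302.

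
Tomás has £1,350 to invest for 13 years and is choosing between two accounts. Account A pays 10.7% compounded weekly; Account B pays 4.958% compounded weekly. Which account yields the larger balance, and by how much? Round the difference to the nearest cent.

A: (1 + 0.107/52)^676 ≈ 4.01312739, so 1,350 × 4.01312739 ≈ 5,417.7220.
B: (1 + 0.04958/52)^676 ≈ 1.904525551, so 1,350 × 1.904525551 ≈ 2,571.1095.
Difference ≈ 2,846.6125 in favor of A.

Account A, by £2,846.61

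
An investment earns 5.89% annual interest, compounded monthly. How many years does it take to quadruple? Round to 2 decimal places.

(1 + 0.00490833)^(12t) = 4.
12t = ln 4 / ln(1 + 0.00490833) ≈ 1.3863/0.00489633 ≈ 283.1295.
t ≈ 23.5941.

23.59 years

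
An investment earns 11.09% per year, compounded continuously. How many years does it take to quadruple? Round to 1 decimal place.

e^(0.1109t) = 4, so 0.1109t = ln 4 ≈ 1.3863.
t ≈ 1.3863/0.1109 ≈ 12.5004.

12.5 years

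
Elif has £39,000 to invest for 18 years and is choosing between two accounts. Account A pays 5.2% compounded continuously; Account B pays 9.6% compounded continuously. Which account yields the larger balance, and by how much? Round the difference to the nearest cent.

Account B, by £120,105.26

A: e^(0.052·18) = e^0.936 ≈ 2.5497619452, so 39,000 × 2.5497619452 ≈ 99,440.7159.
B: e^(0.096·18) = e^1.728 ≈ 5.6293838744, so 39,000 × 5.6293838744 ≈ 219,545.9711.
Difference ≈ 120,105.2552 in favor of B.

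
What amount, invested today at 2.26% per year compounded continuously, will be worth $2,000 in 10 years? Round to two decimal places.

$1,595.44

P = A·e^(−rt) = 2,000·e^(−0.226).
e^(−0.226) ≈ 0.7977181017, so P ≈ 1,595.4362.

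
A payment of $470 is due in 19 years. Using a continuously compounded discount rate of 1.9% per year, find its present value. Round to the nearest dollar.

$328

P = A·e^(−rt) = 470·e^(−0.361).
e^(−0.361) ≈ 0.696978998, so P ≈ 327.5801.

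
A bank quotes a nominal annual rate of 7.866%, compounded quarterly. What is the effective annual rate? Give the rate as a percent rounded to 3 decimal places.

8.101%

One year is 4 periods at 0.019665 each: (1 + 0.019665)^4 ≈ 1.081011.
EAR = 1.081011 − 1 ≈ 8.10108%.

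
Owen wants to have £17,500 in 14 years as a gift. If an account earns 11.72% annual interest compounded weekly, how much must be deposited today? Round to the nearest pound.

£3,398

Periodic rate = 11.72%/52 = 0.00225385; 728 periods.
P = 17,500/(1 + 0.1172/52)^728 ≈ 17,500/5.1497785732 ≈ 3,398.2044.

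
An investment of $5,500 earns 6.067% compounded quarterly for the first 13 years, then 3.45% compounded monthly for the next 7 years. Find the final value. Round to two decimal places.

Phase 1: 5,500·(1 + 0.0151675)^52 ≈ 12,031.5999.
Phase 2: 12,031.5999·(1 + 0.002875)^84 ≈ 15,312.8144.

$15,312.81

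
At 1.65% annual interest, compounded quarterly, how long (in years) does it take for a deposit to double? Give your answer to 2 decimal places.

42.10 years

(1 + 0.004125)^(4t) = 2.
4t = ln 2 / ln(1 + 0.004125) ≈ 0.69315/0.00411652 ≈ 168.3820.
t ≈ 42.0955.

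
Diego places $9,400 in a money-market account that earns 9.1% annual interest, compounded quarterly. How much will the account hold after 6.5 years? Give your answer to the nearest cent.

Periodic rate = 9.1%/4 = 0.02275; periods = 4·6.5 = 26.
A = 9,400·(1 + 0.02275)^26 ≈ 9,400·1.7947612837 ≈ 16,870.7561.

$16,870.76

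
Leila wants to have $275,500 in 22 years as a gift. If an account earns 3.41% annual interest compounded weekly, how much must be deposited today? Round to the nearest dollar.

Periodic rate = 3.41%/52 = 0.000655769; 1144 periods.
P = 275,500/(1 + 0.0341/52)^1144 ≈ 275,500/2.11690290876 ≈ 130,142.9550.

$130,143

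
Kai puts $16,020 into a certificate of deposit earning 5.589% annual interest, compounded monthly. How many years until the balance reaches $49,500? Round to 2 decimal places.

(1 + 0.0046575)^(12t) = 49,500/16,020 = 3.0899.
12t·ln(1 + 0.0046575) = ln(3.0899); 12t = 1.1281/0.00464669 ≈ 242.7826.
t ≈ 20.2319 years.

20.23 years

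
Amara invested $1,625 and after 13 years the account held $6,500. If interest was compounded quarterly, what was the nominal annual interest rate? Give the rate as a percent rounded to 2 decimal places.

10.81%

The 52-period growth factor is 6,500/1,625 = 4.
r/4 = 4^(1/52) − 1 ≈ 0.0270181, so r ≈ 4·0.0270181 = 10.80722%.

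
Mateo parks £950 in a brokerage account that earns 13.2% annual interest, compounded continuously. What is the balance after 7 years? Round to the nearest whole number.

£2,393

A = P·e^(rt) = 950·e^(0.132·7) = 950·e^0.924.
e^0.924 ≈ 2.519347653, so A ≈ 2,393.3803.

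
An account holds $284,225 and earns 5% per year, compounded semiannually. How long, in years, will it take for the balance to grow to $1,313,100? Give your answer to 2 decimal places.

30.99 years

(1 + 0.025)^(2t) = 1,313,100/284,225 = 4.6199.
2t·ln(1 + 0.025) = ln(4.6199); 2t = 1.5304/0.0246926 ≈ 61.9772.
t ≈ 30.9886 years.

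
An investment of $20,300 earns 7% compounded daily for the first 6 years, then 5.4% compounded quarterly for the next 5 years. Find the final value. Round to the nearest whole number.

$40,398

After 6 years at 7%: 20,300 × 1.5219002693 ≈ 30,894.5755.
Then 5 years at 5.4%: 30,894.5755 × 1.3076004476 ≈ 40,397.7607.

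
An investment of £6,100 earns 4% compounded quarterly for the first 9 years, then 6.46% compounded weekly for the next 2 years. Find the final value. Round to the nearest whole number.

£9,931

Phase 1: 6,100·(1 + 0.01)^36 ≈ 8,727.6896.
Phase 2: 8,727.6896·(1 + 0.0646/52)^104 ≈ 9,930.5960.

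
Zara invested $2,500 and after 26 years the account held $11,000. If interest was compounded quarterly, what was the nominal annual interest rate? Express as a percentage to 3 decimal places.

(1 + r/4)^104 = 11,000/2,500 = 4.4.
1 + r/4 = 4.4^(1/104) ≈ 1.014348, so r/4 ≈ 0.0143482.
r ≈ 4·0.0143482 = 5.73926%.

5.739%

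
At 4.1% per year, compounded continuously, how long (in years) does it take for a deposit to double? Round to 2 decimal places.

e^(0.041t) = 2, so 0.041t = ln 2 ≈ 0.69315.
t ≈ 0.69315/0.041 ≈ 16.9060.

16.91 years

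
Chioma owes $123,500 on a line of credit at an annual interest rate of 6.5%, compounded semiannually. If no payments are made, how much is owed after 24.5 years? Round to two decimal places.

$591,943.03

Growth factor = (1 + 0.0325)^49 ≈ 4.79306099909.
A ≈ 123,500 × 4.79306099909 ≈ 591,943.0334.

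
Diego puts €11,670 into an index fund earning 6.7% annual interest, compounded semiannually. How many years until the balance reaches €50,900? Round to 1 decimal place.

(1 + 0.0335)^(2t) = 50,900/11,670 = 4.3616.
2t·ln(1 + 0.0335) = ln(4.3616); 2t = 1.4728/0.0329511 ≈ 44.6978.
t ≈ 22.3489 years.

22.3 years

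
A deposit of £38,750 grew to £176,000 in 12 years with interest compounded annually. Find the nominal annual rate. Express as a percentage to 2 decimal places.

The 12-period growth factor is 176,000/38,750 = 4.54194.
r = 4.54194^(1/12) − 1 ≈ 0.13441, i.e. 13.44101%.

13.44%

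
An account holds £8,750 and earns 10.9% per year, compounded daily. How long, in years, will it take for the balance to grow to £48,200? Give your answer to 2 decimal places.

We need (1 + 0.00029863)^(365t) = 5.5086, so 365t = ln 5.5086 / ln 1.000299 ≈ 5714.6278.
t ≈ 5714.6278/365 = 15.6565 years.

15.66 years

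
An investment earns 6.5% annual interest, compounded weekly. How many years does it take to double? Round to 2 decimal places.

(1 + 0.00125)^(52t) = 2.
52t = ln 2 / ln(1 + 0.00125) ≈ 0.69315/0.00124922 ≈ 554.8642.
t ≈ 10.6705.

10.67 years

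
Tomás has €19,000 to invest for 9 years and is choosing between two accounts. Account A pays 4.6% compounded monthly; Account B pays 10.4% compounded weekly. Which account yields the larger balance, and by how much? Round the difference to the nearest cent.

Account B, by €19,678.67

A: (1 + 0.046/12)^108 ≈ 1.5116602075, so 19,000 × 1.5116602075 ≈ 28,721.5439.
B: (1 + 0.002)^468 ≈ 2.547379659, so 19,000 × 2.547379659 ≈ 48,400.2135.
Difference ≈ 19,678.6696 in favor of B.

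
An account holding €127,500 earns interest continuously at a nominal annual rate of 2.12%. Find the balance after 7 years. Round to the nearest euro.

€147,897

A = P·e^(rt) = 127,500·e^(0.0212·7) = 127,500·e^0.1484.
e^0.1484 ≈ 1.15997679429, so A ≈ 147,897.0413.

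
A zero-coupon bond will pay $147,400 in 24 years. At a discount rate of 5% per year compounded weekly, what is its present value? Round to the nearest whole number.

$44,422

Growth factor = (1 + 0.05/52)^1248 ≈ 3.31820324936.
P = 147,400/3.31820324936 ≈ 44,421.6309.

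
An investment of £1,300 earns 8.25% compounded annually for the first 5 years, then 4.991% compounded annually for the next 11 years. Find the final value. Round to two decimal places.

Phase 1: 1,300·(1 + 0.0825)^5 ≈ 1,932.3370.
Phase 2: 1,932.3370·(1 + 0.04991)^11 ≈ 3,301.8373.

£3,301.84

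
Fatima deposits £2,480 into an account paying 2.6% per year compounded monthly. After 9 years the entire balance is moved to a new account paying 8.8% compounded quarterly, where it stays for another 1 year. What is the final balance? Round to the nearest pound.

£3,418

After 9 years at 2.6%: 2,480 × 1.263324661 ≈ 3,133.0452.
Then 1 years at 8.8%: 3,133.0452 × 1.090946826 ≈ 3,417.9857.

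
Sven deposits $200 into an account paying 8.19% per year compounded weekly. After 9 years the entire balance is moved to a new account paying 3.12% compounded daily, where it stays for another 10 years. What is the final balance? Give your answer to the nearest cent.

After 9 years at 8.19%: 200 × 2.08865463 ≈ 417.7309.
Then 10 years at 3.12%: 417.7309 × 1.36613648 ≈ 570.6775.

$570.68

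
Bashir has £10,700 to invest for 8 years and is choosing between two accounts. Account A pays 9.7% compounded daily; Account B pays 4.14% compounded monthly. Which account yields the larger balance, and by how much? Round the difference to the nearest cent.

A: (1 + 0.097/365)^2920 ≈ 2.1725398175, so 10,700 × 2.1725398175 ≈ 23,246.1760.
B: (1 + 0.00345)^96 ≈ 1.3918447015, so 10,700 × 1.3918447015 ≈ 14,892.7383.
Difference ≈ 8,353.4377 in favor of A.

Account A, by £8,353.44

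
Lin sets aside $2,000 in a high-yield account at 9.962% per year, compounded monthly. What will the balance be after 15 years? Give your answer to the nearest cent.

Growth factor = (1 + 0.09962/12)^180 ≈ 4.428812659.
A ≈ 2,000 × 4.428812659 ≈ 8,857.6253.

$8,857.63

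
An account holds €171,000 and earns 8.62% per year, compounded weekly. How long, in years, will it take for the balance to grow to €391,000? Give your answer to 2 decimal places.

(1 + 0.00165769)^(52t) = 391,000/171,000 = 2.2865.
52t·ln(1 + 0.00165769) = ln(2.2865); 52t = 0.82704/0.00165632 ≈ 499.3263.
t ≈ 9.6024 years.

9.60 years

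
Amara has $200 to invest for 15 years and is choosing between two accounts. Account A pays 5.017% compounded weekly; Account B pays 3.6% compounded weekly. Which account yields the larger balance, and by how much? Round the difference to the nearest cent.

Account A growth factor: (1 + 0.05017/52)^780 ≈ 2.12163539; balance ≈ 424.3271.
Account B growth factor: (1 + 0.036/52)^780 ≈ 1.71568628; balance ≈ 343.1373.
Account A is larger by 81.1898.

Account A, by $81.19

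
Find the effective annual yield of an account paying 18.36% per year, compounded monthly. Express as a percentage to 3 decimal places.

One year is 12 periods at 0.0153 each: (1 + 0.0153)^12 ≈ 1.199866.
EAR = 1.199866 − 1 ≈ 19.98657%.

19.987%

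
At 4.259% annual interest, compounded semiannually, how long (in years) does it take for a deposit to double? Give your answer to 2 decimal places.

(1 + 0.021295)^(2t) = 2.
2t = ln 2 / ln(1 + 0.021295) ≈ 0.69315/0.0210714 ≈ 32.8951.
t ≈ 16.4476.

16.45 years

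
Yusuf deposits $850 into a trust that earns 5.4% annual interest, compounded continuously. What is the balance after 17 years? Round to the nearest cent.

A = P·e^(rt) = 850·e^(0.054·17) = 850·e^0.918.
e^0.918 ≈ 2.504276824, so A ≈ 2,128.6353.

$2,128.64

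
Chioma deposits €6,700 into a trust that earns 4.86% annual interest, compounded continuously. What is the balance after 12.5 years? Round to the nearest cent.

A = P·e^(rt) = 6,700·e^(0.0486·12.5) = 6,700·e^0.6075.
e^0.6075 ≈ 1.8358360668, so A ≈ 12,300.1016.

€12,300.10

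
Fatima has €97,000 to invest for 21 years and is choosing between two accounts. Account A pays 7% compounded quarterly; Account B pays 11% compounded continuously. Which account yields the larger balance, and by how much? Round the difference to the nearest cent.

Account A growth factor: (1 + 0.0175)^84 ≈ 4.29428736689; balance ≈ 416,545.8746.
Account B growth factor: e^(0.11·21) = e^2.31 ≈ 10.074424655; balance ≈ 977,219.1915.
Account B is larger by 560,673.3169.

Account B, by €560,673.32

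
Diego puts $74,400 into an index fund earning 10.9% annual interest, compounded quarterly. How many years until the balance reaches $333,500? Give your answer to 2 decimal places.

(1 + 0.02725)^(4t) = 333,500/74,400 = 4.4825.
4t·ln(1 + 0.02725) = ln(4.4825); 4t = 1.5002/0.0268853 ≈ 55.7995.
t ≈ 13.9499 years.

13.95 years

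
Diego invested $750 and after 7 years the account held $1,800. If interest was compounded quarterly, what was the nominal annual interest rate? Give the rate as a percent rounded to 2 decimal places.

12.70%

(1 + r/4)^28 = 1,800/750 = 2.4.
1 + r/4 = 2.4^(1/28) ≈ 1.031761, so r/4 ≈ 0.0317607.
r ≈ 4·0.0317607 = 12.70427%.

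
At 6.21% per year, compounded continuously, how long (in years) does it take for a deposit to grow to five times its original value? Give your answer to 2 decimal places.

25.92 years

e^(0.0621t) = 5, so 0.0621t = ln 5 ≈ 1.6094.
t ≈ 1.6094/0.0621 ≈ 25.9169.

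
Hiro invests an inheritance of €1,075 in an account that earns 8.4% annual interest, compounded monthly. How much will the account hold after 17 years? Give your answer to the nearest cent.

Periodic rate = 8.4%/12 = 0.007; periods = 12·17 = 204.
A = 1,075·(1 + 0.007)^204 ≈ 1,075·4.149655016 ≈ 4,460.8791.

€4,460.88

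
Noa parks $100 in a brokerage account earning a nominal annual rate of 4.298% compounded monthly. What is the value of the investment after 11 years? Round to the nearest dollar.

Periodic rate = 4.298%/12 = 0.00358167; periods = 12·11 = 132.
A = 100·(1 + 0.04298/12)^132 ≈ 100·1.60309373 ≈ 160.3094.

$160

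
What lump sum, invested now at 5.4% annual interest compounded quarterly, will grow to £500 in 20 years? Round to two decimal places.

Growth factor = (1 + 0.0135)^80 ≈ 2.92348078.
P = 500/2.92348078 ≈ 171.0290.

£171.03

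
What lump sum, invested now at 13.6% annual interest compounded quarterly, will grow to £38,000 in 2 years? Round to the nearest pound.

Periodic rate = 13.6%/4 = 0.034; 8 periods.
P = 38,000/(1 + 0.034)^8 ≈ 38,000/1.3066651556 ≈ 29,081.6663.

£29,082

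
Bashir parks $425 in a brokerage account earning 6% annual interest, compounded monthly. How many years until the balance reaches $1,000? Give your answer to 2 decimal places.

(1 + 0.005)^(12t) = 1,000/425 = 2.3529.
12t·ln(1 + 0.005) = ln(2.3529); 12t = 0.85567/0.00498754 ≈ 171.5607.
t ≈ 14.2967 years.

14.30 years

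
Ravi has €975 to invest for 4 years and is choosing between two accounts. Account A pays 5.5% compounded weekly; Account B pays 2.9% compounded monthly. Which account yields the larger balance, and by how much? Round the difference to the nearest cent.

A: (1 + 0.055/52)^208 ≈ 1.245931865, so 975 × 1.245931865 ≈ 1,214.7836.
B: (1 + 0.029/12)^48 ≈ 1.12283873, so 975 × 1.12283873 ≈ 1,094.7678.
Difference ≈ 120.0158 in favor of A.

Account A, by €120.02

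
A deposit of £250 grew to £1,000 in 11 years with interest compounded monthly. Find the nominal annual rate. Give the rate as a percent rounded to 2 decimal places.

12.67%

The 132-period growth factor is 1,000/250 = 4.
r/12 = 4^(1/132) − 1 ≈ 0.0105576, so r ≈ 12·0.0105576 = 12.66909%.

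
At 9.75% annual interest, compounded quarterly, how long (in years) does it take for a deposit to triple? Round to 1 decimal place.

11.4 years

(1 + 0.024375)^(4t) = 3.
4t = ln 3 / ln(1 + 0.024375) ≈ 1.0986/0.0240827 ≈ 45.6184.
t ≈ 11.4046.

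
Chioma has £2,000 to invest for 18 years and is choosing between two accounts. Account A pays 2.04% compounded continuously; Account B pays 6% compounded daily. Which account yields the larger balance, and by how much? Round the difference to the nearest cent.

Account A growth factor: e^(0.0204·18) = e^0.3672 ≈ 1.443686628; balance ≈ 2,887.3733.
Account B growth factor: (1 + 0.06/365)^6570 ≈ 2.944418201; balance ≈ 5,888.8364.
Account B is larger by 3,001.4631.

Account B, by £3,001.46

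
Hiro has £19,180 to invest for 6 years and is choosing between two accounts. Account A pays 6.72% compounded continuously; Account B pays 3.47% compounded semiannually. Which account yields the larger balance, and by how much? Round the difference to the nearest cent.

A: e^(0.0672·6) = e^0.4032 ≈ 1.496606183, so 19,180 × 1.496606183 ≈ 28,704.9066.
B: (1 + 0.01735)^12 ≈ 1.2292626128, so 19,180 × 1.2292626128 ≈ 23,577.2569.
Difference ≈ 5,127.6497 in favor of A.

Account A, by £5,127.65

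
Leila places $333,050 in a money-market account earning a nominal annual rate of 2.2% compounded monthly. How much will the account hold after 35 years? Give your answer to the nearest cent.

$718,803.24

Periodic rate = 2.2%/12 = 0.00183333; periods = 12·35 = 420.
A = 333,050·(1 + 0.022/12)^420 ≈ 333,050·2.15824421597 ≈ 718,803.2361.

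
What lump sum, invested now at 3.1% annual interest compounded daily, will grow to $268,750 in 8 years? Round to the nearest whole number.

$209,724

Periodic rate = 3.1%/365 = 0.0000849315; 2920 periods.
P = 268,750/(1 + 0.031/365)^2920 ≈ 268,750/1.28144643733 ≈ 209,723.9433.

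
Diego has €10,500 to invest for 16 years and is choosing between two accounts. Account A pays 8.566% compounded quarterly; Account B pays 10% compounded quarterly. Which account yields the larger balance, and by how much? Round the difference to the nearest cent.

A: (1 + 0.021415)^64 ≈ 3.8809925561, so 10,500 × 3.8809925561 ≈ 40,750.4218.
B: (1 + 0.025)^64 ≈ 4.8565446408, so 10,500 × 4.8565446408 ≈ 50,993.7187.
Difference ≈ 10,243.2969 in favor of B.

Account B, by €10,243.30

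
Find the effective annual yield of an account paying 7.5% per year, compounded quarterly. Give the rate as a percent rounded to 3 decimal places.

EAR = (1 + 7.5%/4)^4 − 1 = (1 + 0.01875)^4 − 1.
(1 + 0.01875)^4 ≈ 1.077136, so EAR ≈ 7.71359%.

7.714%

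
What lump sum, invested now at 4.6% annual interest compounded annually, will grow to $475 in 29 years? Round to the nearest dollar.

Annual rate = 4.6% = 0.046; 29 periods.
P = 475/(1 + 0.046)^29 ≈ 475/3.68484184 ≈ 128.9065.

$129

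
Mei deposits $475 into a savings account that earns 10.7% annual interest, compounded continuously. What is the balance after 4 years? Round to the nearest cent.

$728.74

A = P·e^(rt) = 475·e^(0.107·4) = 475·e^0.428.
e^0.428 ≈ 1.53418608, so A ≈ 728.7384.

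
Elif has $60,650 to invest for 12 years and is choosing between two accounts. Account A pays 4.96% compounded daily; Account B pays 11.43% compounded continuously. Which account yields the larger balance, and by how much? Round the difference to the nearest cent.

Account B, by $129,083.34

A: (1 + 0.0496/365)^4380 ≈ 1.81332026011, so 60,650 × 1.81332026011 ≈ 109,977.8738.
B: e^(0.1143·12) = e^1.3716 ≈ 3.94165229652, so 60,650 × 3.94165229652 ≈ 239,061.2118.
Difference ≈ 129,083.3380 in favor of B.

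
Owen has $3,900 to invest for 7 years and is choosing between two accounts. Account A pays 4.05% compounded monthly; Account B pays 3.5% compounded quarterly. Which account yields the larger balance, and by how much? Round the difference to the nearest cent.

Account A, by $198.41

Account A growth factor: (1 + 0.003375)^84 ≈ 1.327135244; balance ≈ 5,175.8275.
Account B growth factor: (1 + 0.00875)^28 ≈ 1.276260524; balance ≈ 4,977.4160.
Account A is larger by 198.4114.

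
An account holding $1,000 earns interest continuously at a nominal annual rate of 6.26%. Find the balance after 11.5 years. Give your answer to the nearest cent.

A = P·e^(rt) = 1,000·e^(0.0626·11.5) = 1,000·e^0.7199.
e^0.7199 ≈ 2.054227778, so A ≈ 2,054.2278.

$2,054.23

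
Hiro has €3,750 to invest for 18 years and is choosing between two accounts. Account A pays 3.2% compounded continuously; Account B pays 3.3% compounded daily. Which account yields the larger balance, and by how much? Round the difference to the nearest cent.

Account A growth factor: e^(0.032·18) = e^0.576 ≈ 1.778908546; balance ≈ 6,670.9070.
Account B growth factor: (1 + 0.033/365)^6570 ≈ 1.811170189; balance ≈ 6,791.8882.
Account B is larger by 120.9812.

Account B, by €120.98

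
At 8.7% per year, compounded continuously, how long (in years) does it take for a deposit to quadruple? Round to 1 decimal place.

15.9 years

e^(0.087t) = 4, so 0.087t = ln 4 ≈ 1.3863.
t ≈ 1.3863/0.087 ≈ 15.9344.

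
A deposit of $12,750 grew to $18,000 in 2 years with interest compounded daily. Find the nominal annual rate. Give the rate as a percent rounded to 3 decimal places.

The 730-period growth factor is 18,000/12,750 = 1.41176.
r/365 = 1.41176^(1/730) − 1 ≈ 0.000472496, so r ≈ 365·0.000472496 = 17.24610%.

17.246%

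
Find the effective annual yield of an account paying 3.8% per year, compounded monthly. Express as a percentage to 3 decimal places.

EAR = (1 + 3.8%/12)^12 − 1 = (1 + 0.00316667)^12 − 1.
(1 + 0.00316667)^12 ≈ 1.038669, so EAR ≈ 3.86689%.

3.867%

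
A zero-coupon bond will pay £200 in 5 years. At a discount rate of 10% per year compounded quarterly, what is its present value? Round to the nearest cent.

£122.05

Periodic rate = 10%/4 = 0.025; 20 periods.
P = 200/(1 + 0.025)^20 ≈ 200/1.63861644 ≈ 122.0542.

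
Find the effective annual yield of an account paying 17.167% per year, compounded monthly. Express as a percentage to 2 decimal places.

18.58%

One year is 12 periods at 0.0143058 each: (1 + 0.0143058)^12 ≈ 1.185843.
EAR = 1.185843 − 1 ≈ 18.58427%.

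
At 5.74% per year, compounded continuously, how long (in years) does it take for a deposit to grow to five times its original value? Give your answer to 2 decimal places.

28.04 years

e^(0.0574t) = 5, so 0.0574t = ln 5 ≈ 1.6094.
t ≈ 1.6094/0.0574 ≈ 28.0390.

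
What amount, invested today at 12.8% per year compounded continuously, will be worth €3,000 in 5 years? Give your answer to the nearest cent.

€1,581.88

P = A·e^(−rt) = 3,000·e^(−0.64).
e^(−0.64) ≈ 0.527292424, so P ≈ 1,581.8773.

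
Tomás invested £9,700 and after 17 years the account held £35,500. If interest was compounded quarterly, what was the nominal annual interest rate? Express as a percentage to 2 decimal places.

7.71%

The 68-period growth factor is 35,500/9,700 = 3.65979.
r/4 = 3.65979^(1/68) − 1 ≈ 0.0192627, so r ≈ 4·0.0192627 = 7.70508%.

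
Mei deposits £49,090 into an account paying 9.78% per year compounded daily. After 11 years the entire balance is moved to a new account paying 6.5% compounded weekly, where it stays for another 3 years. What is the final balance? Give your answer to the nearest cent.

£174,895.64

After 11 years at 9.78%: 49,090 × 2.93191530744 ≈ 143,927.7224.
Then 3 years at 6.5%: 143,927.7224 × 1.21516300279 ≈ 174,895.6434.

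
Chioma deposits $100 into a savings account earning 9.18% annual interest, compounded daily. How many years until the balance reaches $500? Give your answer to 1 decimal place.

We need (1 + 0.000251507)^(365t) = 5, so 365t = ln 5 / ln 1.000252 ≈ 6399.9859.
t ≈ 6399.9859/365 = 17.5342 years.

17.5 years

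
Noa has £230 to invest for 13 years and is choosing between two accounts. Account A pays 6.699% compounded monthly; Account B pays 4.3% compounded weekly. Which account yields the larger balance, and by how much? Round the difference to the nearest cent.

Account A, by £145.98

A: (1 + 0.0055825)^156 ≈ 2.3832097, so 230 × 2.3832097 ≈ 548.1382.
B: (1 + 0.043/52)^676 ≈ 1.74851875, so 230 × 1.74851875 ≈ 402.1593.
Difference ≈ 145.9789 in favor of A.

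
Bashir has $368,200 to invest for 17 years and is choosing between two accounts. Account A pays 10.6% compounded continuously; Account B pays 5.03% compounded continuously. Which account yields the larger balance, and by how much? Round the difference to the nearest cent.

Account A, by $1,366,076.99

Account A growth factor: e^(0.106·17) = e^1.802 ≈ 6.061758866707; balance ≈ 2,231,939.6147.
Account B growth factor: e^(0.0503·17) = e^0.8551 ≈ 2.35160952977; balance ≈ 865,862.6289.
Account A is larger by 1,366,076.9859.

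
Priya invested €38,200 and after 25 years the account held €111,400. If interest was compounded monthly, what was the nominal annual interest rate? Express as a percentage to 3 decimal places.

4.289%

The 300-period growth factor is 111,400/38,200 = 2.91623.
r/12 = 2.91623^(1/300) − 1 ≈ 0.00357401, so r ≈ 12·0.00357401 = 4.28881%.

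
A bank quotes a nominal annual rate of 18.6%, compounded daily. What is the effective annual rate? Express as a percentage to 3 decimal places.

20.437%

One year is 365 periods at 0.000509589 each: (1 + 0.000509589)^365 ≈ 1.204365.
EAR = 1.204365 − 1 ≈ 20.43652%.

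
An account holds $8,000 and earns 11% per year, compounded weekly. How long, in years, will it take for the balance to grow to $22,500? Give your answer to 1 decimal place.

We need (1 + 0.00211538)^(52t) = 2.8125, so 52t = ln 2.8125 / ln 1.002115 ≈ 489.3517.
t ≈ 489.3517/52 = 9.4106 years.

9.4 years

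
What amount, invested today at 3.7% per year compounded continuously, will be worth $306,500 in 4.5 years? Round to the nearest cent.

$259,489.89

P = A·e^(−rt) = 306,500·e^(−0.1665).
e^(−0.1665) ≈ 0.846622816935, so P ≈ 259,489.8934.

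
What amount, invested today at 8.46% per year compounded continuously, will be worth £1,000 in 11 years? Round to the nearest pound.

P = A·e^(−rt) = 1,000·e^(−0.9306).
e^(−0.9306) ≈ 0.394317049, so P ≈ 394.3170.

£394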